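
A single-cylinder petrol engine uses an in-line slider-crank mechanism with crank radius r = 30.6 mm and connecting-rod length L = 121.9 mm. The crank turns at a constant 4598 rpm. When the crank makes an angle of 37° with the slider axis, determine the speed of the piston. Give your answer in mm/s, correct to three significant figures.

ω = 2π·4598/60 = 481.5 rad/s
For an in-line slider-crank, x = r cosθ + √(L² − r² sin²θ), so v = −rω sinθ·[1 + r cosθ/√(L² − r² sin²θ)].
With r = 0.0306 m, L = 0.1219 m, θ = 37°: √(L² − r² sin²θ) = 0.1205 m.
v = −0.0306·481.5·0.60182·[1 + 0.0306·0.79864/0.1205] = -10.665 m/s.
|v| = 10.665 m/s = 10665 mm/s.

10700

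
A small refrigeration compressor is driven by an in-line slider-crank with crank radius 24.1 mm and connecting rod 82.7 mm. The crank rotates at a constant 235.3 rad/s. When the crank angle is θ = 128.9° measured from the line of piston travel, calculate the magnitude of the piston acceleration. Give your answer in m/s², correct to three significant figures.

ω = 235.3 rad/s
x(θ) = r cosθ + √(L² − r² sin²θ); with ω constant, a = ω²·d²x/dθ².
d²x/dθ² = −r cosθ − r²(cos2θ)/√u − r⁴ sin²2θ/(4u^{3/2}),  u = L² − r² sin²θ = 0.00648752 m².
Substituting r = 0.0241 m, L = 0.0827 m, θ = 128.9°: d²x/dθ² = +0.016504 m.
a = ω²·d²x/dθ² = (235.3)²·(+0.016504) = +913.74 m/s²;  |a| = 913.74 m/s².

914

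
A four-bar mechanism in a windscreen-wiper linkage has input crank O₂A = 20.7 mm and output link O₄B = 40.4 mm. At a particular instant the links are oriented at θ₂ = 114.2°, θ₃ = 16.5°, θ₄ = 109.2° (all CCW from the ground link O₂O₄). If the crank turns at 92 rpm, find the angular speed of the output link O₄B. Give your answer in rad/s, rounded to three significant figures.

4.90

ω₂ = 9.634 rad/s (from 92 rpm).
Differentiating the loop-closure r₂e^{iθ₂}+r₃e^{iθ₃}=r₁+r₄e^{iθ₄} gives r₂ω₂e^{iθ₂}+r₃ω₃e^{iθ₃}=r₄ω₄e^{iθ₄}.
Eliminating the other unknown: ω₄ = r₂ω₂ sin(θ₂−θ₃) / [r₄ sin(θ₄−θ₃)].
Numerator sine = +0.99098; denominator sine = +0.99889.
Result = 0.0207·9.634·(+0.99098) / (0.0404·(+0.99889)) = +4.8973 rad/s; magnitude 4.8973 rad/s.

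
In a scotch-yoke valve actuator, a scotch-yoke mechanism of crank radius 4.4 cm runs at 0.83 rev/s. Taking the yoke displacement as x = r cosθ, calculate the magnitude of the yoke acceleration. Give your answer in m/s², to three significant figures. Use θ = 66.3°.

0.481

ω = 5.215 rad/s (from 0.83 rev/s).
x = r cosθ ⇒ ẍ = −rω² cosθ (ω constant).
|a| = rω²|cosθ| = 0.044·(5.215)²·|cos 66.3°| = 0.48099 m/s².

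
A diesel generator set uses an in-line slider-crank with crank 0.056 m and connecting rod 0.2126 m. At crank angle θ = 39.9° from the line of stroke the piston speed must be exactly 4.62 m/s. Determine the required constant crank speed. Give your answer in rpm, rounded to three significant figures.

1020

For an in-line slider-crank, |v_piston| = rω|sinθ|·[1 + r cosθ/√(L² − r² sin²θ)].
With r = 0.056 m, L = 0.2126 m, θ = 39.9°: the bracketed kinematic factor |dx/dθ| = 0.043286 m.
ω = v/|dx/dθ| = 4.62/0.043286 = 106.73 rad/s.
N = 60ω/(2π) = 1019.2 rpm.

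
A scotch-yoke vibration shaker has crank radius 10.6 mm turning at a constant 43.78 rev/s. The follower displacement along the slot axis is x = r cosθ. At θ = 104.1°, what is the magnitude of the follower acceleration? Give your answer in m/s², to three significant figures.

195

ω = 275.1 rad/s (from 43.78 rev/s).
x = r cosθ ⇒ ẍ = −rω² cosθ (ω constant).
|a| = rω²|cosθ| = 0.0106·(275.1)²·|cos 104.1°| = 195.4 m/s².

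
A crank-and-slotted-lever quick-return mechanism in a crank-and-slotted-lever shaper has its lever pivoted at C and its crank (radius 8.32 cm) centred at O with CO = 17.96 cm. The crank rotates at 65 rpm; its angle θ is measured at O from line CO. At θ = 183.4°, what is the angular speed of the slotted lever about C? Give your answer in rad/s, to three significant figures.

5.82

ω = 6.807 rad/s (from 65 rpm).
Crank pin A relative to C: A = (d + r cosθ, r sinθ); lever angle φ = atan2(r sinθ, d + r cosθ).
Differentiating tanφ: φ̇ = rω(d cosθ + r)/(d² + r² + 2dr cosθ).
d² + r² + 2dr cosθ = |CA|² = 0.00934556 m²;  d cosθ + r = -0.096084 m.
|ω_lever| = |0.0832·6.807·-0.096084| / 0.00934556 = 5.8225 rad/s.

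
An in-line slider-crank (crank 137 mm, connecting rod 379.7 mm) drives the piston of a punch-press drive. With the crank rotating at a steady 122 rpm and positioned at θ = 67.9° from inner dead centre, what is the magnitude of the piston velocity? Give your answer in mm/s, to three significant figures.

1860

ω = 2π·122/60 = 12.78 rad/s
For an in-line slider-crank, x = r cosθ + √(L² − r² sin²θ), so v = −rω sinθ·[1 + r cosθ/√(L² − r² sin²θ)].
With r = 0.137 m, L = 0.3797 m, θ = 67.9°: √(L² − r² sin²θ) = 0.35785 m.
v = −0.137·12.78·0.92653·[1 + 0.137·0.37622/0.35785] = -1.8553 m/s.
|v| = 1.8553 m/s = 1855.3 mm/s.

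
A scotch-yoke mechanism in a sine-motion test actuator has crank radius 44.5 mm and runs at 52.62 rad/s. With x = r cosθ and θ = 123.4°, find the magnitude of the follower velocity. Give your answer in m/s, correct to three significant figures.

1.95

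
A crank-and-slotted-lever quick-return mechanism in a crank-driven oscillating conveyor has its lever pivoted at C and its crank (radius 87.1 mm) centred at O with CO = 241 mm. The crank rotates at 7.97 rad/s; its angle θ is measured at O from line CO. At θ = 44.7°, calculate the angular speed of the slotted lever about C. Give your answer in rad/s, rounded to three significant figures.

1.88

ω = 7.97 rad/s
Crank pin A relative to C: A = (d + r cosθ, r sinθ); lever angle φ = atan2(r sinθ, d + r cosθ).
Differentiating tanφ: φ̇ = rω(d cosθ + r)/(d² + r² + 2dr cosθ).
d² + r² + 2dr cosθ = |CA|² = 0.0955083 m²;  d cosθ + r = +0.2584 m.
|ω_lever| = |0.0871·7.97·+0.2584| / 0.0955083 = 1.8782 rad/s.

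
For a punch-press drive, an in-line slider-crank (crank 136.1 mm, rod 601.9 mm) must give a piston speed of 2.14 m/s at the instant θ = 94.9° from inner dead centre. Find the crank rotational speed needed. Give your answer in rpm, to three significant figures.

154

For an in-line slider-crank, |v_piston| = rω|sinθ|·[1 + r cosθ/√(L² − r² sin²θ)].
With r = 0.1361 m, L = 0.6019 m, θ = 94.9°: the bracketed kinematic factor |dx/dθ| = 0.13291 m.
ω = v/|dx/dθ| = 2.14/0.13291 = 16.101 rad/s.
N = 60ω/(2π) = 153.75 rpm.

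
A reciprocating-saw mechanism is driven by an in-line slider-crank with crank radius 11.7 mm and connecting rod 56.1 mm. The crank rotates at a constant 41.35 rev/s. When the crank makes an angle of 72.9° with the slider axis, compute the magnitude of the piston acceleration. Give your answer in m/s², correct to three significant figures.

ω = 2π·41.4 = 259.8 rad/s
x(θ) = r cosθ + √(L² − r² sin²θ); with ω constant, a = ω²·d²x/dθ².
d²x/dθ² = −r cosθ − r²(cos2θ)/√u − r⁴ sin²2θ/(4u^{3/2}),  u = L² − r² sin²θ = 0.00302216 m².
Substituting r = 0.0117 m, L = 0.0561 m, θ = 72.9°: d²x/dθ² = -0.0013897 m.
a = ω²·d²x/dθ² = (259.8)²·(-0.0013897) = -93.805 m/s²;  |a| = 93.805 m/s².

93.8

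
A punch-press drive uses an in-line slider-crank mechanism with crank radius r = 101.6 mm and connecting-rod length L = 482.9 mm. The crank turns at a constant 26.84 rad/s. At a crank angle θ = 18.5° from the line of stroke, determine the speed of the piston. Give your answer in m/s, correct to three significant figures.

ω = 26.84 rad/s
For an in-line slider-crank, x = r cosθ + √(L² − r² sin²θ), so v = −rω sinθ·[1 + r cosθ/√(L² − r² sin²θ)].
With r = 0.1016 m, L = 0.4829 m, θ = 18.5°: √(L² − r² sin²θ) = 0.48182 m.
v = −0.1016·26.84·0.31730·[1 + 0.1016·0.94832/0.48182] = -1.0383 m/s.
|v| = 1.0383 m/s.

1.04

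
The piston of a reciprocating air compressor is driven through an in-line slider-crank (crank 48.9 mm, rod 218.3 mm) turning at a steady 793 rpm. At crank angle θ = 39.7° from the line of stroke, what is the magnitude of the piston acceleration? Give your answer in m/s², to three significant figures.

ω = 2π·793/60 = 83.04 rad/s
x(θ) = r cosθ + √(L² − r² sin²θ); with ω constant, a = ω²·d²x/dθ².
d²x/dθ² = −r cosθ − r²(cos2θ)/√u − r⁴ sin²2θ/(4u^{3/2}),  u = L² − r² sin²θ = 0.0466792 m².
Substituting r = 0.0489 m, L = 0.2183 m, θ = 39.7°: d²x/dθ² = -0.039796 m.
a = ω²·d²x/dθ² = (83.04)²·(-0.039796) = -274.44 m/s²;  |a| = 274.44 m/s².

274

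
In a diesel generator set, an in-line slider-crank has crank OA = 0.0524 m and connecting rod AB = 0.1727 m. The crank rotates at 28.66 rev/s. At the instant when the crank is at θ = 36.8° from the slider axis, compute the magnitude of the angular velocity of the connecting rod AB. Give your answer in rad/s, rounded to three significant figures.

44.5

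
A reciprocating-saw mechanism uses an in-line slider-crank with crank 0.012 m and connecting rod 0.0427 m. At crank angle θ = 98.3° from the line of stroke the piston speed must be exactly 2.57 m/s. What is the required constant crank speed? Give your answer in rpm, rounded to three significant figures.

For an in-line slider-crank, |v_piston| = rω|sinθ|·[1 + r cosθ/√(L² − r² sin²θ)].
With r = 0.012 m, L = 0.0427 m, θ = 98.3°: the bracketed kinematic factor |dx/dθ| = 0.011373 m.
ω = v/|dx/dθ| = 2.57/0.011373 = 225.98 rad/s.
N = 60ω/(2π) = 2157.9 rpm.

2160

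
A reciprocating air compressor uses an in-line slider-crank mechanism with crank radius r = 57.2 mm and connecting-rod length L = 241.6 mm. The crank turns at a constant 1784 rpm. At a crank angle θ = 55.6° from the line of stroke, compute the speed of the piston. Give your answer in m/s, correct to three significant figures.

10.0

ω = 2π·1784/60 = 186.8 rad/s
For an in-line slider-crank, x = r cosθ + √(L² − r² sin²θ), so v = −rω sinθ·[1 + r cosθ/√(L² − r² sin²θ)].
With r = 0.0572 m, L = 0.2416 m, θ = 55.6°: √(L² − r² sin²θ) = 0.23695 m.
v = −0.0572·186.8·0.82511·[1 + 0.0572·0.56497/0.23695] = -10.02 m/s.
|v| = 10.02 m/s.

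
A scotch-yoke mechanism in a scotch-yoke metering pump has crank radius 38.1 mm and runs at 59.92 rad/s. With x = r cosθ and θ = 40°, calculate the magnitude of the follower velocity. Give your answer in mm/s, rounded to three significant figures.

ω = 59.92 rad/s
x = r cosθ ⇒ ẋ = −rω sinθ.
|v| = rω|sinθ| = 0.0381·59.92·|sin 40°| = 1.4675 m/s = 1467.5 mm/s.

1470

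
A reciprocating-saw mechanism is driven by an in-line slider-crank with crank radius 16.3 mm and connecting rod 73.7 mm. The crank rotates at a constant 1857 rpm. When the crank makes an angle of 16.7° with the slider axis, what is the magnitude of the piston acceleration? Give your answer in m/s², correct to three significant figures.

705

ω = 2π·1857/60 = 194.5 rad/s
x(θ) = r cosθ + √(L² − r² sin²θ); with ω constant, a = ω²·d²x/dθ².
d²x/dθ² = −r cosθ − r²(cos2θ)/√u − r⁴ sin²2θ/(4u^{3/2}),  u = L² − r² sin²θ = 0.00540975 m².
Substituting r = 0.0163 m, L = 0.0737 m, θ = 16.7°: d²x/dθ² = -0.018642 m.
a = ω²·d²x/dθ² = (194.5)²·(-0.018642) = -704.96 m/s²;  |a| = 704.96 m/s².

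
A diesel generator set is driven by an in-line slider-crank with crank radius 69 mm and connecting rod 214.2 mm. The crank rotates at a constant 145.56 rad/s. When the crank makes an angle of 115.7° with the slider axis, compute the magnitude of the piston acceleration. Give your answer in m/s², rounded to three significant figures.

ω = 145.6 rad/s
x(θ) = r cosθ + √(L² − r² sin²θ); with ω constant, a = ω²·d²x/dθ².
d²x/dθ² = −r cosθ − r²(cos2θ)/√u − r⁴ sin²2θ/(4u^{3/2}),  u = L² − r² sin²θ = 0.042016 m².
Substituting r = 0.069 m, L = 0.2142 m, θ = 115.7°: d²x/dθ² = +0.044011 m.
a = ω²·d²x/dθ² = (145.6)²·(+0.044011) = +932.5 m/s²;  |a| = 932.5 m/s².

933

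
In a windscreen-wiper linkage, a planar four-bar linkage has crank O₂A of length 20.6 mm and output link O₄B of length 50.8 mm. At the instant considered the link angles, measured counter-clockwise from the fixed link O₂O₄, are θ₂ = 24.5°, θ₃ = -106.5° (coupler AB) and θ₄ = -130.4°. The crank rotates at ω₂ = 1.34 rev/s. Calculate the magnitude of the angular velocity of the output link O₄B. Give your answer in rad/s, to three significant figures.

6.36

ω₂ = 8.419 rad/s (from 1.34 rev/s).
Differentiating the loop-closure r₂e^{iθ₂}+r₃e^{iθ₃}=r₁+r₄e^{iθ₄} gives r₂ω₂e^{iθ₂}+r₃ω₃e^{iθ₃}=r₄ω₄e^{iθ₄}.
Eliminating the other unknown: ω₄ = r₂ω₂ sin(θ₂−θ₃) / [r₄ sin(θ₄−θ₃)].
Numerator sine = +0.75471; denominator sine = -0.40514.
Result = 0.0206·8.419·(+0.75471) / (0.0508·(-0.40514)) = -6.3601 rad/s; magnitude 6.3601 rad/s.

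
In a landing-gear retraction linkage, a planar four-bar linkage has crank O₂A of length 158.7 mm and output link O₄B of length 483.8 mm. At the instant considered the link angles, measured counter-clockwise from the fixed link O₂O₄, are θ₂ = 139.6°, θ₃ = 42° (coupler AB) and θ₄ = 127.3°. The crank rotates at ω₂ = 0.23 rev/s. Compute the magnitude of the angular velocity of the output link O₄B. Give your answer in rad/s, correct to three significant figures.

0.471

ω₂ = 1.445 rad/s (from 0.23 rev/s).
Differentiating the loop-closure r₂e^{iθ₂}+r₃e^{iθ₃}=r₁+r₄e^{iθ₄} gives r₂ω₂e^{iθ₂}+r₃ω₃e^{iθ₃}=r₄ω₄e^{iθ₄}.
Eliminating the other unknown: ω₄ = r₂ω₂ sin(θ₂−θ₃) / [r₄ sin(θ₄−θ₃)].
Numerator sine = +0.99122; denominator sine = +0.99664.
Result = 0.1587·1.445·(+0.99122) / (0.4838·(+0.99664)) = +0.47147 rad/s; magnitude 0.47147 rad/s.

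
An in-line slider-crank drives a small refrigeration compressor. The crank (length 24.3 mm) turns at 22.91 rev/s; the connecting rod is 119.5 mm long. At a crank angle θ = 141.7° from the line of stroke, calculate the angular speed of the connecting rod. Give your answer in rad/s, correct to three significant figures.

23.2

ω = 143.9 rad/s (converted from 22.91 rev/s).
The rod makes angle φ with the slider axis where L sinφ = r sinθ; differentiating, L cosφ·φ̇ = r ω cosθ.
L cosφ = √(L² − r² sin²θ) = 0.11855 m.
|ω_rod| = r ω |cosθ| / √(L² − r² sin²θ) = 0.0243·143.9·0.78478/0.11855 = 23.156 rad/s.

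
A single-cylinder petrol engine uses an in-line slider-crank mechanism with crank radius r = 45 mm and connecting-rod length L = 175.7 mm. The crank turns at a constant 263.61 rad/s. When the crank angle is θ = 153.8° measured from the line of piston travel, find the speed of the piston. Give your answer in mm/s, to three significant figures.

ω = 263.6 rad/s
For an in-line slider-crank, x = r cosθ + √(L² − r² sin²θ), so v = −rω sinθ·[1 + r cosθ/√(L² − r² sin²θ)].
With r = 0.045 m, L = 0.1757 m, θ = 153.8°: √(L² − r² sin²θ) = 0.17457 m.
v = −0.045·263.6·0.44151·[1 + 0.045·-0.89726/0.17457] = -4.026 m/s.
|v| = 4.026 m/s = 4026 mm/s.

4030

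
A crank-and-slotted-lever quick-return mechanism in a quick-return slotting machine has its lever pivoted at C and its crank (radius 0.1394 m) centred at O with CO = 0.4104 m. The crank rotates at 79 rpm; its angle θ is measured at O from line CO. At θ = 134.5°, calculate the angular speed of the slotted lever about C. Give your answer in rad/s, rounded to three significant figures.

ω = 8.273 rad/s (from 79 rpm).
Crank pin A relative to C: A = (d + r cosθ, r sinθ); lever angle φ = atan2(r sinθ, d + r cosθ).
Differentiating tanφ: φ̇ = rω(d cosθ + r)/(d² + r² + 2dr cosθ).
d² + r² + 2dr cosθ = |CA|² = 0.107663 m²;  d cosθ + r = -0.14825 m.
|ω_lever| = |0.1394·8.273·-0.14825| / 0.107663 = 1.588 rad/s.

1.59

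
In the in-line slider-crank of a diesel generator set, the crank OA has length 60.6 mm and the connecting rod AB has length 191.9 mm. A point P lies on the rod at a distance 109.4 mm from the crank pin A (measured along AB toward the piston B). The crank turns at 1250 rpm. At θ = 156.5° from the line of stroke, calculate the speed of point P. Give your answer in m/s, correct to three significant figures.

4.09

ω = 130.9 rad/s.  Crank-pin speed |V_A| = rω = 7.9325 m/s, perpendicular to OA.
Rod angle: sinφ = −(r/L) sinθ ⇒ φ = -7.234°; ω_rod = −rω cosθ/√(L²−r²sin²θ) = +38.212 rad/s.
V_P = V_A + ω_rod × AP, with AP = 0.1094 m along the rod.
Components: V_Px = −rω sinθ − a·ω_rod·sinφ = -2.6367 m/s;  V_Py = rω cosθ + a·ω_rod·cosφ = -3.1274 m/s.
|V_P| = √(V_Px² + V_Py²) = 4.0906 m/s.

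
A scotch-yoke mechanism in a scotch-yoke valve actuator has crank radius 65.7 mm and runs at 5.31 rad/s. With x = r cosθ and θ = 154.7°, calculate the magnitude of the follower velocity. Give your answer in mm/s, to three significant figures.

ω = 5.31 rad/s
x = r cosθ ⇒ ẋ = −rω sinθ.
|v| = rω|sinθ| = 0.0657·5.31·|sin 154.7°| = 0.14909 m/s = 149.09 mm/s.

149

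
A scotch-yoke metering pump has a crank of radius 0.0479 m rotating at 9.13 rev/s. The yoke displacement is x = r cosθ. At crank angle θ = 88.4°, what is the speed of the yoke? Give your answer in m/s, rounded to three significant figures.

ω = 57.37 rad/s (from 9.13 rev/s).
x = r cosθ ⇒ ẋ = −rω sinθ.
|v| = rω|sinθ| = 0.0479·57.37·|sin 88.4°| = 2.7467 m/s.

2.75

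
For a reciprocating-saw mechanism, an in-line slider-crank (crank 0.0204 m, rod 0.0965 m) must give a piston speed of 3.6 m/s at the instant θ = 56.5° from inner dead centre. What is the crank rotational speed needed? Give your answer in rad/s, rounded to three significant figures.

189

For an in-line slider-crank, |v_piston| = rω|sinθ|·[1 + r cosθ/√(L² − r² sin²θ)].
With r = 0.0204 m, L = 0.0965 m, θ = 56.5°: the bracketed kinematic factor |dx/dθ| = 0.019028 m.
ω = v/|dx/dθ| = 3.6/0.019028 = 189.2 rad/s.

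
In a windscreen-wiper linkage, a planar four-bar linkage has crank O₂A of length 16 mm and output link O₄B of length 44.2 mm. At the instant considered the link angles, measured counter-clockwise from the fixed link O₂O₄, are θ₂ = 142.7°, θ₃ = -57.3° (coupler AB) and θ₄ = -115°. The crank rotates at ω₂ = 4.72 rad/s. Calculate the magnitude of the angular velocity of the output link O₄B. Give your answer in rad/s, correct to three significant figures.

0.691

ω₂ = 4.72 rad/s
Differentiating the loop-closure r₂e^{iθ₂}+r₃e^{iθ₃}=r₁+r₄e^{iθ₄} gives r₂ω₂e^{iθ₂}+r₃ω₃e^{iθ₃}=r₄ω₄e^{iθ₄}.
Eliminating the other unknown: ω₄ = r₂ω₂ sin(θ₂−θ₃) / [r₄ sin(θ₄−θ₃)].
Numerator sine = -0.34202; denominator sine = -0.84526.
Result = 0.016·4.72·(-0.34202) / (0.0442·(-0.84526)) = +0.69135 rad/s; magnitude 0.69135 rad/s.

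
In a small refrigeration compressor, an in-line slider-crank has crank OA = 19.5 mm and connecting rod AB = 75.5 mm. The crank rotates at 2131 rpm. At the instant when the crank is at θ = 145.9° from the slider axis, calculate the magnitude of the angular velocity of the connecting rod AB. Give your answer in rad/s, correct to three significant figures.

48.2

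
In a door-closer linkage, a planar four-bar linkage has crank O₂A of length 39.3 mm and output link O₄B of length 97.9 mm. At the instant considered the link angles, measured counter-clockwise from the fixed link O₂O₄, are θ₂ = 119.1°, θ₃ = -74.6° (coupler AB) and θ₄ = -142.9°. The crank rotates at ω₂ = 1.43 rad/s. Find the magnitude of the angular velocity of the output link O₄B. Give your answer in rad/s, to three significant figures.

0.146

ω₂ = 1.43 rad/s
Differentiating the loop-closure r₂e^{iθ₂}+r₃e^{iθ₃}=r₁+r₄e^{iθ₄} gives r₂ω₂e^{iθ₂}+r₃ω₃e^{iθ₃}=r₄ω₄e^{iθ₄}.
Eliminating the other unknown: ω₄ = r₂ω₂ sin(θ₂−θ₃) / [r₄ sin(θ₄−θ₃)].
Numerator sine = -0.23684; denominator sine = -0.92913.
Result = 0.0393·1.43·(-0.23684) / (0.0979·(-0.92913)) = +0.14633 rad/s; magnitude 0.14633 rad/s.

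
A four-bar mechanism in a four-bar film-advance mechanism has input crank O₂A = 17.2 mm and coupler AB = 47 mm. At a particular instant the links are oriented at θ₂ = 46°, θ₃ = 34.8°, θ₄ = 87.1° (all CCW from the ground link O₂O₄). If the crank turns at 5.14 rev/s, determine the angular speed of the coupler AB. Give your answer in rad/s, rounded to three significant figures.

9.82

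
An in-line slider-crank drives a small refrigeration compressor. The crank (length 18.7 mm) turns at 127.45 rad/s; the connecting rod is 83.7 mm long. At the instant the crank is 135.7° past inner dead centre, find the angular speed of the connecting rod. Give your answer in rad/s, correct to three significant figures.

20.6

ω = 127.5 rad/s
The rod makes angle φ with the slider axis where L sinφ = r sinθ; differentiating, L cosφ·φ̇ = r ω cosθ.
L cosφ = √(L² − r² sin²θ) = 0.082675 m.
|ω_rod| = r ω |cosθ| / √(L² − r² sin²θ) = 0.0187·127.5·0.71569/0.082675 = 20.632 rad/s.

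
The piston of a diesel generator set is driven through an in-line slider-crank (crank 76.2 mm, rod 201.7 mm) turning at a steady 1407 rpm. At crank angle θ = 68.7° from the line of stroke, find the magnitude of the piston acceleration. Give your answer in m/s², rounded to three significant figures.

122

ω = 2π·1407/60 = 147.3 rad/s
x(θ) = r cosθ + √(L² − r² sin²θ); with ω constant, a = ω²·d²x/dθ².
d²x/dθ² = −r cosθ − r²(cos2θ)/√u − r⁴ sin²2θ/(4u^{3/2}),  u = L² − r² sin²θ = 0.0356426 m².
Substituting r = 0.0762 m, L = 0.2017 m, θ = 68.7°: d²x/dθ² = -0.0056145 m.
a = ω²·d²x/dθ² = (147.3)²·(-0.0056145) = -121.89 m/s²;  |a| = 121.89 m/s².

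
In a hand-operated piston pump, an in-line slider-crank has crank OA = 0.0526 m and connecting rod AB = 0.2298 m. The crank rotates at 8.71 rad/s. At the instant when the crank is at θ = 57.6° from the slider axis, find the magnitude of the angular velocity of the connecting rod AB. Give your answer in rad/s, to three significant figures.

ω = 8.71 rad/s
The rod makes angle φ with the slider axis where L sinφ = r sinθ; differentiating, L cosφ·φ̇ = r ω cosθ.
L cosφ = √(L² − r² sin²θ) = 0.22547 m.
|ω_rod| = r ω |cosθ| / √(L² − r² sin²θ) = 0.0526·8.71·0.53583/0.22547 = 1.0888 rad/s.

1.09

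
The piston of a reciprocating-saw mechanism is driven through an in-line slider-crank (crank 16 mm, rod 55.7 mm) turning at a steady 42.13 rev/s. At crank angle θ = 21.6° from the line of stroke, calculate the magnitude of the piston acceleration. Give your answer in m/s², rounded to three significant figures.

1280

ω = 2π·42.1 = 264.7 rad/s
x(θ) = r cosθ + √(L² − r² sin²θ); with ω constant, a = ω²·d²x/dθ².
d²x/dθ² = −r cosθ − r²(cos2θ)/√u − r⁴ sin²2θ/(4u^{3/2}),  u = L² − r² sin²θ = 0.0030678 m².
Substituting r = 0.016 m, L = 0.0557 m, θ = 21.6°: d²x/dθ² = -0.018291 m.
a = ω²·d²x/dθ² = (264.7)²·(-0.018291) = -1281.7 m/s²;  |a| = 1281.7 m/s².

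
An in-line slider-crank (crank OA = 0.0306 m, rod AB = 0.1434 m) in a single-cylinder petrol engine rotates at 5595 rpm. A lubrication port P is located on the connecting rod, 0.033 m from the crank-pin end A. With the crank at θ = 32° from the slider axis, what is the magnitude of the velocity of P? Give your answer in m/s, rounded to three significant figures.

15.3

ω = 585.9 rad/s.  Crank-pin speed |V_A| = rω = 17.929 m/s, perpendicular to OA.
Rod angle: sinφ = −(r/L) sinθ ⇒ φ = -6.493°; ω_rod = −rω cosθ/√(L²−r²sin²θ) = -106.71 rad/s.
V_P = V_A + ω_rod × AP, with AP = 0.033 m along the rod.
Components: V_Px = −rω sinθ − a·ω_rod·sinφ = -9.899 m/s;  V_Py = rω cosθ + a·ω_rod·cosφ = +11.706 m/s.
|V_P| = √(V_Px² + V_Py²) = 15.33 m/s.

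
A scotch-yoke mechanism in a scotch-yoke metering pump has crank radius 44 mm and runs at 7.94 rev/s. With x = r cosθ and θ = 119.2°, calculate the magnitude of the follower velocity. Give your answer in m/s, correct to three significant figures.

1.92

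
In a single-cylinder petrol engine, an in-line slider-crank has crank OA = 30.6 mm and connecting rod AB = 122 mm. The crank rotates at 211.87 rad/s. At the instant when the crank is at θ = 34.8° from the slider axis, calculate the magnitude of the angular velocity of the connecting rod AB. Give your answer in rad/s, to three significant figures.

ω = 211.9 rad/s
The rod makes angle φ with the slider axis where L sinφ = r sinθ; differentiating, L cosφ·φ̇ = r ω cosθ.
L cosφ = √(L² − r² sin²θ) = 0.12074 m.
|ω_rod| = r ω |cosθ| / √(L² − r² sin²θ) = 0.0306·211.9·0.82115/0.12074 = 44.091 rad/s.

44.1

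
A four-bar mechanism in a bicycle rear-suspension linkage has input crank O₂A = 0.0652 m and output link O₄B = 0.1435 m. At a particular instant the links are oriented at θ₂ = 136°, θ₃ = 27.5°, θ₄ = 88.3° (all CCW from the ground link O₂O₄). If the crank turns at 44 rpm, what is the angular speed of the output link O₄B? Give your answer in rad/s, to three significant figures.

2.27

ω₂ = 4.608 rad/s (from 44 rpm).
Differentiating the loop-closure r₂e^{iθ₂}+r₃e^{iθ₃}=r₁+r₄e^{iθ₄} gives r₂ω₂e^{iθ₂}+r₃ω₃e^{iθ₃}=r₄ω₄e^{iθ₄}.
Eliminating the other unknown: ω₄ = r₂ω₂ sin(θ₂−θ₃) / [r₄ sin(θ₄−θ₃)].
Numerator sine = +0.94832; denominator sine = +0.87292.
Result = 0.0652·4.608·(+0.94832) / (0.1435·(+0.87292)) = +2.2744 rad/s; magnitude 2.2744 rad/s.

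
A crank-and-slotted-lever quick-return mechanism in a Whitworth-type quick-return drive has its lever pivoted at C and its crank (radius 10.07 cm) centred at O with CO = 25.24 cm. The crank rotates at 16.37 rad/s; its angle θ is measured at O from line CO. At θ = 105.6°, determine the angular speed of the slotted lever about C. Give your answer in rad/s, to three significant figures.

0.899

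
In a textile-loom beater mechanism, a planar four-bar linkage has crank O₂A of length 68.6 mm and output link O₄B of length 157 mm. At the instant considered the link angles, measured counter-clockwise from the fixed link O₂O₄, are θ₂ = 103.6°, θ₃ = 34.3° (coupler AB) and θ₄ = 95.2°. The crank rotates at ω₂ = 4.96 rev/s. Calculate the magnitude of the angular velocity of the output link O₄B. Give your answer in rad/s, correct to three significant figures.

14.6

ω₂ = 31.16 rad/s (from 4.96 rev/s).
Differentiating the loop-closure r₂e^{iθ₂}+r₃e^{iθ₃}=r₁+r₄e^{iθ₄} gives r₂ω₂e^{iθ₂}+r₃ω₃e^{iθ₃}=r₄ω₄e^{iθ₄}.
Eliminating the other unknown: ω₄ = r₂ω₂ sin(θ₂−θ₃) / [r₄ sin(θ₄−θ₃)].
Numerator sine = +0.93544; denominator sine = +0.87377.
Result = 0.0686·31.16·(+0.93544) / (0.157·(+0.87377)) = +14.578 rad/s; magnitude 14.578 rad/s.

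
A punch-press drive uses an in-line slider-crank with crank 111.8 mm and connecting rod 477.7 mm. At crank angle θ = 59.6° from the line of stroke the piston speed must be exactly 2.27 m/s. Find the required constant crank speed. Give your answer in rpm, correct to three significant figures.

201

For an in-line slider-crank, |v_piston| = rω|sinθ|·[1 + r cosθ/√(L² − r² sin²θ)].
With r = 0.1118 m, L = 0.4777 m, θ = 59.6°: the bracketed kinematic factor |dx/dθ| = 0.10809 m.
ω = v/|dx/dθ| = 2.27/0.10809 = 21.001 rad/s.
N = 60ω/(2π) = 200.55 rpm.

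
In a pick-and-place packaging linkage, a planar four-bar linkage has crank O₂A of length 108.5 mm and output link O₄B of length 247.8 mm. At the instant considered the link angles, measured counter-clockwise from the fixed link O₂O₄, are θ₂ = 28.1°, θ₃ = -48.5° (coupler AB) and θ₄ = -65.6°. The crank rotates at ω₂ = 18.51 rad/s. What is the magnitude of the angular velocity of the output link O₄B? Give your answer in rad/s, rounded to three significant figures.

ω₂ = 18.51 rad/s
Differentiating the loop-closure r₂e^{iθ₂}+r₃e^{iθ₃}=r₁+r₄e^{iθ₄} gives r₂ω₂e^{iθ₂}+r₃ω₃e^{iθ₃}=r₄ω₄e^{iθ₄}.
Eliminating the other unknown: ω₄ = r₂ω₂ sin(θ₂−θ₃) / [r₄ sin(θ₄−θ₃)].
Numerator sine = +0.97278; denominator sine = -0.29404.
Result = 0.1085·18.51·(+0.97278) / (0.2478·(-0.29404)) = -26.813 rad/s; magnitude 26.813 rad/s.

26.8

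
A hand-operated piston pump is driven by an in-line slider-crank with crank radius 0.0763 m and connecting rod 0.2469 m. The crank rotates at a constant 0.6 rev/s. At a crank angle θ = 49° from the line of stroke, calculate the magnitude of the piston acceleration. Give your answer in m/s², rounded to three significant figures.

0.672

ω = 2π·0.6 = 3.77 rad/s
x(θ) = r cosθ + √(L² − r² sin²θ); with ω constant, a = ω²·d²x/dθ².
d²x/dθ² = −r cosθ − r²(cos2θ)/√u − r⁴ sin²2θ/(4u^{3/2}),  u = L² − r² sin²θ = 0.0576437 m².
Substituting r = 0.0763 m, L = 0.2469 m, θ = 49°: d²x/dθ² = -0.047283 m.
a = ω²·d²x/dθ² = (3.77)²·(-0.047283) = -0.672 m/s²;  |a| = 0.672 m/s².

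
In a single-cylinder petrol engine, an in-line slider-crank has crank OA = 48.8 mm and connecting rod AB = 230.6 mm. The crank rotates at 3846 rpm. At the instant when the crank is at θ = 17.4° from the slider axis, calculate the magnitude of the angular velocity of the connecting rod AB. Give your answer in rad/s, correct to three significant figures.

ω = 402.8 rad/s (converted from 3846 rpm).
The rod makes angle φ with the slider axis where L sinφ = r sinθ; differentiating, L cosφ·φ̇ = r ω cosθ.
L cosφ = √(L² − r² sin²θ) = 0.23014 m.
|ω_rod| = r ω |cosθ| / √(L² − r² sin²θ) = 0.0488·402.8·0.95424/0.23014 = 81.494 rad/s.

81.5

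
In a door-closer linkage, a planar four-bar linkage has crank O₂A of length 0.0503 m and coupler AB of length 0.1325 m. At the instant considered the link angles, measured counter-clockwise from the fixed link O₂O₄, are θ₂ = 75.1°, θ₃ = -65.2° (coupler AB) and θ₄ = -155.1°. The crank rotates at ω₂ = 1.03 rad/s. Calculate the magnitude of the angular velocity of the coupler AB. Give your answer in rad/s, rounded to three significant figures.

0.300

ω₂ = 1.03 rad/s
Differentiating the loop-closure r₂e^{iθ₂}+r₃e^{iθ₃}=r₁+r₄e^{iθ₄} gives r₂ω₂e^{iθ₂}+r₃ω₃e^{iθ₃}=r₄ω₄e^{iθ₄}.
Eliminating the other unknown: ω₃ = r₂ω₂ sin(θ₄−θ₂) / [r₃ sin(θ₃−θ₄)].
Numerator sine = +0.76828; denominator sine = +1.00000.
Result = 0.0503·1.03·(+0.76828) / (0.1325·(+1.00000)) = +0.30041 rad/s; magnitude 0.30041 rad/s.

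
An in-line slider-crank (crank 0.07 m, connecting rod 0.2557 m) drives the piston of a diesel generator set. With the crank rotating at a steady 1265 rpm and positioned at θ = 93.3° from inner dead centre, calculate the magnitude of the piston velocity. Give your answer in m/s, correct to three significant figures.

ω = 2π·1265/60 = 132.5 rad/s
For an in-line slider-crank, x = r cosθ + √(L² − r² sin²θ), so v = −rω sinθ·[1 + r cosθ/√(L² − r² sin²θ)].
With r = 0.07 m, L = 0.2557 m, θ = 93.3°: √(L² − r² sin²θ) = 0.24596 m.
v = −0.07·132.5·0.99834·[1 + 0.07·-0.05756/0.24596] = -9.1059 m/s.
|v| = 9.1059 m/s.

9.11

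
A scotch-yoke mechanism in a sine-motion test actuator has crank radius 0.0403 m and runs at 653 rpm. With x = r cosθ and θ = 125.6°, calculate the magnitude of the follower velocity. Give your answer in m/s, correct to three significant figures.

2.24

ω = 68.38 rad/s (from 653 rpm).
x = r cosθ ⇒ ẋ = −rω sinθ.
|v| = rω|sinθ| = 0.0403·68.38·|sin 125.6°| = 2.2407 m/s.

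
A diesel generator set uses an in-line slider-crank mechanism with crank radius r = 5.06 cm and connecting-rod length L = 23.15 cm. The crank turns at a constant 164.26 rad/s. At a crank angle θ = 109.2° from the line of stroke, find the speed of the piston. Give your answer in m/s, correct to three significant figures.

7.27

ω = 164.3 rad/s
For an in-line slider-crank, x = r cosθ + √(L² − r² sin²θ), so v = −rω sinθ·[1 + r cosθ/√(L² − r² sin²θ)].
With r = 0.0506 m, L = 0.2315 m, θ = 109.2°: √(L² − r² sin²θ) = 0.22651 m.
v = −0.0506·164.3·0.94438·[1 + 0.0506·-0.32887/0.22651] = -7.2726 m/s.
|v| = 7.2726 m/s.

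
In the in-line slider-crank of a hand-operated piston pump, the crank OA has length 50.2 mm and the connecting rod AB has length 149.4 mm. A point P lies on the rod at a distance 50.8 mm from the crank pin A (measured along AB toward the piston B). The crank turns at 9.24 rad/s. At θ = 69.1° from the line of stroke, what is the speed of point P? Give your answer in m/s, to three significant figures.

ω = 9.24 rad/s.  Crank-pin speed |V_A| = rω = 0.46385 m/s, perpendicular to OA.
Rod angle: sinφ = −(r/L) sinθ ⇒ φ = -18.295°; ω_rod = −rω cosθ/√(L²−r²sin²θ) = -1.1665 rad/s.
V_P = V_A + ω_rod × AP, with AP = 0.0508 m along the rod.
Components: V_Px = −rω sinθ − a·ω_rod·sinφ = -0.45193 m/s;  V_Py = rω cosθ + a·ω_rod·cosφ = +0.10921 m/s.
|V_P| = √(V_Px² + V_Py²) = 0.46494 m/s.

0.465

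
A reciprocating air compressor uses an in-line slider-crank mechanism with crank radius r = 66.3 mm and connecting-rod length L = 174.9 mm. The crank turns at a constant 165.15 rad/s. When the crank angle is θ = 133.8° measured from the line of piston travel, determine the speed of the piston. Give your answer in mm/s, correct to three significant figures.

5750

ω = 165.2 rad/s
For an in-line slider-crank, x = r cosθ + √(L² − r² sin²θ), so v = −rω sinθ·[1 + r cosθ/√(L² − r² sin²θ)].
With r = 0.0663 m, L = 0.1749 m, θ = 133.8°: √(L² − r² sin²θ) = 0.16823 m.
v = −0.0663·165.2·0.72176·[1 + 0.0663·-0.69214/0.16823] = -5.7471 m/s.
|v| = 5.7471 m/s = 5747.1 mm/s.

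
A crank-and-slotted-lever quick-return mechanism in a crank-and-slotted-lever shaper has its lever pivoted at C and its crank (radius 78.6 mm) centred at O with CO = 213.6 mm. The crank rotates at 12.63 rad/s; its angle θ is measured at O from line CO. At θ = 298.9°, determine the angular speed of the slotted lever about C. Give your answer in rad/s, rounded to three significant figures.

ω = 12.63 rad/s
Crank pin A relative to C: A = (d + r cosθ, r sinθ); lever angle φ = atan2(r sinθ, d + r cosθ).
Differentiating tanφ: φ̇ = rω(d cosθ + r)/(d² + r² + 2dr cosθ).
d² + r² + 2dr cosθ = |CA|² = 0.0680305 m²;  d cosθ + r = +0.18183 m.
|ω_lever| = |0.0786·12.63·+0.18183| / 0.0680305 = 2.6533 rad/s.

2.65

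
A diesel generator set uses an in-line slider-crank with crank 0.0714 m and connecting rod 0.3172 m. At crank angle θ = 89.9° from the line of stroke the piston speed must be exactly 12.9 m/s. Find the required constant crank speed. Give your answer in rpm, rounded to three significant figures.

For an in-line slider-crank, |v_piston| = rω|sinθ|·[1 + r cosθ/√(L² − r² sin²θ)].
With r = 0.0714 m, L = 0.3172 m, θ = 89.9°: the bracketed kinematic factor |dx/dθ| = 0.071429 m.
ω = v/|dx/dθ| = 12.9/0.071429 = 180.6 rad/s.
N = 60ω/(2π) = 1724.6 rpm.

1720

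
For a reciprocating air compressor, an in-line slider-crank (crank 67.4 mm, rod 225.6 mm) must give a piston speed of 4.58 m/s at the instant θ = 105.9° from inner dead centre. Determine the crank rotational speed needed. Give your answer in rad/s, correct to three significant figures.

For an in-line slider-crank, |v_piston| = rω|sinθ|·[1 + r cosθ/√(L² − r² sin²θ)].
With r = 0.0674 m, L = 0.2256 m, θ = 105.9°: the bracketed kinematic factor |dx/dθ| = 0.059282 m.
ω = v/|dx/dθ| = 4.58/0.059282 = 77.257 rad/s.

77.3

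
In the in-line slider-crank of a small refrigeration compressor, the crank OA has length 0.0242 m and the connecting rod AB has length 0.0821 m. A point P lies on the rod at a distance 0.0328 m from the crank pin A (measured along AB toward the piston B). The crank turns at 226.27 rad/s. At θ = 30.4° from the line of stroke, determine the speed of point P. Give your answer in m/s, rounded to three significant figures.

ω = 226.3 rad/s.  Crank-pin speed |V_A| = rω = 5.4757 m/s, perpendicular to OA.
Rod angle: sinφ = −(r/L) sinθ ⇒ φ = -8.578°; ω_rod = −rω cosθ/√(L²−r²sin²θ) = -58.177 rad/s.
V_P = V_A + ω_rod × AP, with AP = 0.0328 m along the rod.
Components: V_Px = −rω sinθ − a·ω_rod·sinφ = -3.0555 m/s;  V_Py = rω cosθ + a·ω_rod·cosφ = +2.836 m/s.
|V_P| = √(V_Px² + V_Py²) = 4.1689 m/s.

4.17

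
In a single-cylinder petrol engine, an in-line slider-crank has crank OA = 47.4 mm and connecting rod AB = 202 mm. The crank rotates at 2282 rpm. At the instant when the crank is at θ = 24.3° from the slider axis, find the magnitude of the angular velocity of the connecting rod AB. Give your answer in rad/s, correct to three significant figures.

ω = 239 rad/s (converted from 2282 rpm).
The rod makes angle φ with the slider axis where L sinφ = r sinθ; differentiating, L cosφ·φ̇ = r ω cosθ.
L cosφ = √(L² − r² sin²θ) = 0.20106 m.
|ω_rod| = r ω |cosθ| / √(L² − r² sin²θ) = 0.0474·239·0.91140/0.20106 = 51.347 rad/s.

51.3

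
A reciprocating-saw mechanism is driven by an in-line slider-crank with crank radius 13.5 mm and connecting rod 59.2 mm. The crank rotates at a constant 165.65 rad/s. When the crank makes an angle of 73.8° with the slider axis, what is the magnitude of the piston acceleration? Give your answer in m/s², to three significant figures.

ω = 165.7 rad/s
x(θ) = r cosθ + √(L² − r² sin²θ); with ω constant, a = ω²·d²x/dθ².
d²x/dθ² = −r cosθ − r²(cos2θ)/√u − r⁴ sin²2θ/(4u^{3/2}),  u = L² − r² sin²θ = 0.00333658 m².
Substituting r = 0.0135 m, L = 0.0592 m, θ = 73.8°: d²x/dθ² = -0.0011148 m.
a = ω²·d²x/dθ² = (165.7)²·(-0.0011148) = -30.59 m/s²;  |a| = 30.59 m/s².

30.6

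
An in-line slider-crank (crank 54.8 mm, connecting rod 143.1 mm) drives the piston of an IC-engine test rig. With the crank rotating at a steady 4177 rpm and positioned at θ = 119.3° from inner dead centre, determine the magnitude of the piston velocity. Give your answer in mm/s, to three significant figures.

ω = 2π·4177/60 = 437.4 rad/s
For an in-line slider-crank, x = r cosθ + √(L² − r² sin²θ), so v = −rω sinθ·[1 + r cosθ/√(L² − r² sin²θ)].
With r = 0.0548 m, L = 0.1431 m, θ = 119.3°: √(L² − r² sin²θ) = 0.13488 m.
v = −0.0548·437.4·0.87207·[1 + 0.0548·-0.48938/0.13488] = -16.748 m/s.
|v| = 16.748 m/s = 16748 mm/s.

16700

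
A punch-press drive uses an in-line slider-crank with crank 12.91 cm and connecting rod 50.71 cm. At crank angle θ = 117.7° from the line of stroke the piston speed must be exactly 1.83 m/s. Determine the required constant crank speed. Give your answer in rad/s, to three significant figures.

18.2

For an in-line slider-crank, |v_piston| = rω|sinθ|·[1 + r cosθ/√(L² − r² sin²θ)].
With r = 0.1291 m, L = 0.5071 m, θ = 117.7°: the bracketed kinematic factor |dx/dθ| = 0.10042 m.
ω = v/|dx/dθ| = 1.83/0.10042 = 18.223 rad/s.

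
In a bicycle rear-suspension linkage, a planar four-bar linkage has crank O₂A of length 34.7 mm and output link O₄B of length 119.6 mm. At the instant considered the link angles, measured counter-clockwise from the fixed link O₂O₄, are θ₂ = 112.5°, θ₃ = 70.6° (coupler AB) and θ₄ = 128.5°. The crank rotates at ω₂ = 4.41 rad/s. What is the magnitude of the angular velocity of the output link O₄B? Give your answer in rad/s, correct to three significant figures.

ω₂ = 4.41 rad/s
Differentiating the loop-closure r₂e^{iθ₂}+r₃e^{iθ₃}=r₁+r₄e^{iθ₄} gives r₂ω₂e^{iθ₂}+r₃ω₃e^{iθ₃}=r₄ω₄e^{iθ₄}.
Eliminating the other unknown: ω₄ = r₂ω₂ sin(θ₂−θ₃) / [r₄ sin(θ₄−θ₃)].
Numerator sine = +0.66783; denominator sine = +0.84712.
Result = 0.0347·4.41·(+0.66783) / (0.1196·(+0.84712)) = +1.0087 rad/s; magnitude 1.0087 rad/s.

1.01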